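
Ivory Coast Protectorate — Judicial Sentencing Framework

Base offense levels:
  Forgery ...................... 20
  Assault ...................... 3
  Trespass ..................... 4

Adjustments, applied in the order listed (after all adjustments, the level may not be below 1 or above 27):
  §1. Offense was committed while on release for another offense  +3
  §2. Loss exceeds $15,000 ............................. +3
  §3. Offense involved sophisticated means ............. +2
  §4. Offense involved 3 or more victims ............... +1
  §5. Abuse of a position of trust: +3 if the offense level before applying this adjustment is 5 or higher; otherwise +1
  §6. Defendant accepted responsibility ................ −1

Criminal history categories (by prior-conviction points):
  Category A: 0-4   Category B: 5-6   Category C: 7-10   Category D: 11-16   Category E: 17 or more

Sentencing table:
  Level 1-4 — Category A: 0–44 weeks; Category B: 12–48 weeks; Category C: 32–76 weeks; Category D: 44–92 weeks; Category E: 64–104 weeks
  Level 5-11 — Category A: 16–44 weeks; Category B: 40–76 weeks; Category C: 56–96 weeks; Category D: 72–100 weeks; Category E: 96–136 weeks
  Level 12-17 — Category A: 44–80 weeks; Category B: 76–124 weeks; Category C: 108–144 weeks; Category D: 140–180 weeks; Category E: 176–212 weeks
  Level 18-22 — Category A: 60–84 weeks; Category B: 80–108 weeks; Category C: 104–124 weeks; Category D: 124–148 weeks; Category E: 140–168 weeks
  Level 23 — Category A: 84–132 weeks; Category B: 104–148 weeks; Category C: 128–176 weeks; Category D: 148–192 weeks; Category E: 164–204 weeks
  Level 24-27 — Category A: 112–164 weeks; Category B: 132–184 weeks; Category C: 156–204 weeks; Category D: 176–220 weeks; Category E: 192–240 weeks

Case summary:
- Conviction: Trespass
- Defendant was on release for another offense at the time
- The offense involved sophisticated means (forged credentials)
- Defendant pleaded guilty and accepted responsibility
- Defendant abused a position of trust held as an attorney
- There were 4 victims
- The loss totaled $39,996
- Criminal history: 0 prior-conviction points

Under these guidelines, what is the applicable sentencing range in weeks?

Base offense level for trespass: 4.
§1 applies: 4 + 3 = 7.
§2 applies: 7 + 3 = 10.
§3 applies: 10 + 2 = 12.
§4 applies: 12 + 1 = 13.
§5 applies (level before this adjustment is 13 ≥ 5, so +3): 13 + 3 = 16.
§6 applies: 16 − 1 = 15.
Final offense level: 15.
Criminal history: 0 prior points → Category A (0-4).
Level 15 falls in the 12-17 band.
Grid: Level 12-17 × Category A = 44-80 weeks.

44-80 weeks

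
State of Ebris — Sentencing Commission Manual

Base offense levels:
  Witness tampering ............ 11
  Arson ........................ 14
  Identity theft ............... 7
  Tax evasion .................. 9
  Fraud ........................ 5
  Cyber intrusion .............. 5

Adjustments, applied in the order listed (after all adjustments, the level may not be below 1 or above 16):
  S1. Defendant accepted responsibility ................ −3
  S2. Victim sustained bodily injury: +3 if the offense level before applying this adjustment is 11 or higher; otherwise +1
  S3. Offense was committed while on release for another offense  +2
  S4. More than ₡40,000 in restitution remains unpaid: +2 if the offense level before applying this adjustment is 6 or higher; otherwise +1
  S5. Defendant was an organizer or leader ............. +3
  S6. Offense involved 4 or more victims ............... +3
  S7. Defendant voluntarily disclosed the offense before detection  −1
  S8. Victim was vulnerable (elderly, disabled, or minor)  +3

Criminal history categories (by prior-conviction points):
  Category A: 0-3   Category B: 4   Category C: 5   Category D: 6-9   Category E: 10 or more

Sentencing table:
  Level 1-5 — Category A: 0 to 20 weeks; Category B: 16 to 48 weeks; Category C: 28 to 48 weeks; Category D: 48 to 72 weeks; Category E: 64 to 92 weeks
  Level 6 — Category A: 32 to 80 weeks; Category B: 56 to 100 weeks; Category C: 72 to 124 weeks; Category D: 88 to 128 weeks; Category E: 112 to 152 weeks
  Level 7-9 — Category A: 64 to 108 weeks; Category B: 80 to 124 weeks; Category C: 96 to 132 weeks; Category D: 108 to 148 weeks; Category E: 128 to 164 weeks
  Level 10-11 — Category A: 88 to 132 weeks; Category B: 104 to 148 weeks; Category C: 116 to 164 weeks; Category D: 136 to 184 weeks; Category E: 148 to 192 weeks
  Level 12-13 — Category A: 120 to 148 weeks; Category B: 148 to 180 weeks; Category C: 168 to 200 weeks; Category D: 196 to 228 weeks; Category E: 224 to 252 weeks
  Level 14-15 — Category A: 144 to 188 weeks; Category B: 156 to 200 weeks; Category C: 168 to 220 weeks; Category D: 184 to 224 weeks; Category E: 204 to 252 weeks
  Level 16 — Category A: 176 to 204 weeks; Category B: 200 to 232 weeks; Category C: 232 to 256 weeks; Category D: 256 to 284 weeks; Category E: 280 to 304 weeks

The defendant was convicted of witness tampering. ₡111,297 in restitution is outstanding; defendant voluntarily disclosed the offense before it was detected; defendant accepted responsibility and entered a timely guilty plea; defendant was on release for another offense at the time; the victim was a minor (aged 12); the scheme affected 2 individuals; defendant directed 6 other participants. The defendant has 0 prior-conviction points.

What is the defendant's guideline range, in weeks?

Base offense level for witness tampering: 11.
S1 applies: 11 − 3 = 8.
S2 does not apply.
S3 applies: 8 + 2 = 10.
S4 applies (level before this adjustment is 10 ≥ 6, so +2): 10 + 2 = 12.
S5 applies: 12 + 3 = 15.
S6 does not apply.
S7 applies: 15 − 1 = 14.
S8 applies: 14 + 3 = 17.
Level 17 exceeds the maximum of 16; capped at 16.
Final offense level: 16.
Criminal history: 0 prior points → Category A (0-3).
Level 16 falls in the 16 band.
Grid: Level 16 × Category A = 176-204 weeks.

176-204 weeks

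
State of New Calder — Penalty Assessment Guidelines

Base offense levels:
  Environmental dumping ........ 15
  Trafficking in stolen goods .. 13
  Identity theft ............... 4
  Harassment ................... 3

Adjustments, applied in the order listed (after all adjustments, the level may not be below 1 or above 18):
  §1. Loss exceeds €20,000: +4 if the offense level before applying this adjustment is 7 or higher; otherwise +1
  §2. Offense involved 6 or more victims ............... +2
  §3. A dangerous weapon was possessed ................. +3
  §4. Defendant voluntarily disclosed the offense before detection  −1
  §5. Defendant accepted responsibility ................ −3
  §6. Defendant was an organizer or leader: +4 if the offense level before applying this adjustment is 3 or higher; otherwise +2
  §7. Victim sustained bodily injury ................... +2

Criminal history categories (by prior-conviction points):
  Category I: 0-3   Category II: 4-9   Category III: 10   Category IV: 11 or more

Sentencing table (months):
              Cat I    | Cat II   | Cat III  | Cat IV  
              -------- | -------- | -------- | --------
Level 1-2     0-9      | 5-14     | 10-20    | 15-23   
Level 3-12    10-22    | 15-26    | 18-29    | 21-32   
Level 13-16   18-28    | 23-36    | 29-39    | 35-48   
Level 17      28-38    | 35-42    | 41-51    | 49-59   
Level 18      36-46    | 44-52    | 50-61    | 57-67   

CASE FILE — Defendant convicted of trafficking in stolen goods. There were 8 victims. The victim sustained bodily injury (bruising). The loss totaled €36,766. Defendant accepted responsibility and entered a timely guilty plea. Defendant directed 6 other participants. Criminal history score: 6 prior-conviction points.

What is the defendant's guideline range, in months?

Base offense level for trafficking in stolen goods: 13.
§1 applies (level before this adjustment is 13 ≥ 7, so +4): 13 + 4 = 17.
§2 applies: 17 + 2 = 19.
§3 does not apply.
§4 does not apply.
§5 applies: 19 − 3 = 16.
§6 applies (level before this adjustment is 16 ≥ 3, so +4): 16 + 4 = 20.
§7 applies: 20 + 2 = 22.
Level 22 exceeds the maximum of 18; capped at 18.
Final offense level: 18.
Criminal history: 6 prior points → Category II (4-9).
Level 18 falls in the 18 band.
Grid: Level 18 × Category II = 44-52 months.

44-52 months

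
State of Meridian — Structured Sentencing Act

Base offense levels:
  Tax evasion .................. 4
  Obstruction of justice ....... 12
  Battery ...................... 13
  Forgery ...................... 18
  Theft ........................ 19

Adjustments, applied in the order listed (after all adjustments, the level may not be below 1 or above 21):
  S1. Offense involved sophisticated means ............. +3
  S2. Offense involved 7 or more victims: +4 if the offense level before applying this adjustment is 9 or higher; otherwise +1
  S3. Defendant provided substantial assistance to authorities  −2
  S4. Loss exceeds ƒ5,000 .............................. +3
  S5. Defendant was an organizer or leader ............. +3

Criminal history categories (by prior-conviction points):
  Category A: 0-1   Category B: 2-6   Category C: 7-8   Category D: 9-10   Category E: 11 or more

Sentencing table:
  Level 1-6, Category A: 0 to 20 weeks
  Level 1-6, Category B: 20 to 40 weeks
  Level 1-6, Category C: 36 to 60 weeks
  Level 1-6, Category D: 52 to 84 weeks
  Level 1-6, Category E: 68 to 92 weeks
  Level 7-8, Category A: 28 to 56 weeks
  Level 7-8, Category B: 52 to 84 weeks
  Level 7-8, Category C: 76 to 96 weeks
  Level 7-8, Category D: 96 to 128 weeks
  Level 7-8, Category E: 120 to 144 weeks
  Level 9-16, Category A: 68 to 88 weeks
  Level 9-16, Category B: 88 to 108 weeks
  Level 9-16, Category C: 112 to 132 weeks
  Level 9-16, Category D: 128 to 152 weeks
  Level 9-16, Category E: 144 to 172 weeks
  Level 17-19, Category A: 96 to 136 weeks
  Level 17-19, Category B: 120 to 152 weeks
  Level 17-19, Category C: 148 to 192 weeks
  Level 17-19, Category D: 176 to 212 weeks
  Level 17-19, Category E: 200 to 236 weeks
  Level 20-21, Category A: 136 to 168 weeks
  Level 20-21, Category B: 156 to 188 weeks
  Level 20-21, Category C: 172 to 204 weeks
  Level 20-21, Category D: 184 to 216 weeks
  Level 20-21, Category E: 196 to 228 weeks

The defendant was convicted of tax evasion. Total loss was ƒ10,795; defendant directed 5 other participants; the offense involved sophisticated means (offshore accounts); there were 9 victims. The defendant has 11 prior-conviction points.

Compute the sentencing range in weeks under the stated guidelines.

144-172 weeks

Base offense level for tax evasion: 4.
S1 applies: 4 + 3 = 7.
S2 applies (level before this adjustment is 7 < 9, so +1): 7 + 1 = 8.
S3 does not apply.
S4 applies: 8 + 3 = 11.
S5 applies: 11 + 3 = 14.
Final offense level: 14.
Criminal history: 11 prior points → Category E (11+).
Level 14 falls in the 9-16 band.
Grid: Level 9-16 × Category E = 144-172 weeks.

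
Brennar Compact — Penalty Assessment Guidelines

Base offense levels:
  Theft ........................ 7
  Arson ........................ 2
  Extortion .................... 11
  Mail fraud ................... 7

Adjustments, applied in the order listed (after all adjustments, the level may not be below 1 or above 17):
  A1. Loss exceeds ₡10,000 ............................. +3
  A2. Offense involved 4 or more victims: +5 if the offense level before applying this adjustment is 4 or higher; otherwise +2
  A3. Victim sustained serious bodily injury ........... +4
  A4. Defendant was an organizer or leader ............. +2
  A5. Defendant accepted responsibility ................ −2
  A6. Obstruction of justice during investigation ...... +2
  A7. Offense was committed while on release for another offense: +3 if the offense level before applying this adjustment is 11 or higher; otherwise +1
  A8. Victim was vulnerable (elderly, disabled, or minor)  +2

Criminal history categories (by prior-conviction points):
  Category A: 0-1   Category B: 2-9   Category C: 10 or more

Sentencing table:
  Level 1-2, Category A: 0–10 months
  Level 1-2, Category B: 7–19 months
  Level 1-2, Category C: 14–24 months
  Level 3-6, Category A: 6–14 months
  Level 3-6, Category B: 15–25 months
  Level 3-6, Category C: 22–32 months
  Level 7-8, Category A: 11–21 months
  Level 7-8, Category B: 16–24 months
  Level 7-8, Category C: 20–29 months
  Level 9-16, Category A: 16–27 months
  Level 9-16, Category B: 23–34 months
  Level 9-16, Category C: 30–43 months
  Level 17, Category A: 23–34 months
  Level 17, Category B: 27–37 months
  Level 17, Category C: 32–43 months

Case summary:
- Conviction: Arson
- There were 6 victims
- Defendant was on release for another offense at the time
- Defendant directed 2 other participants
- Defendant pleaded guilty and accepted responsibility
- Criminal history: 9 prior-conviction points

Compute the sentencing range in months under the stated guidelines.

Base offense level for arson: 2.
A2 applies (level before this adjustment is 2 < 4, so +2): 2 + 2 = 4.
A4 applies: 4 + 2 = 6.
A5 applies: 6 − 2 = 4.
A7 applies (level before this adjustment is 4 < 11, so +1): 4 + 1 = 5.
A8 does not apply.
Final offense level: 5.
Criminal history: 9 prior points → Category B (2-9).
Level 5 falls in the 3-6 band.
Grid: Level 3-6 × Category B = 15-25 months.

15-25 months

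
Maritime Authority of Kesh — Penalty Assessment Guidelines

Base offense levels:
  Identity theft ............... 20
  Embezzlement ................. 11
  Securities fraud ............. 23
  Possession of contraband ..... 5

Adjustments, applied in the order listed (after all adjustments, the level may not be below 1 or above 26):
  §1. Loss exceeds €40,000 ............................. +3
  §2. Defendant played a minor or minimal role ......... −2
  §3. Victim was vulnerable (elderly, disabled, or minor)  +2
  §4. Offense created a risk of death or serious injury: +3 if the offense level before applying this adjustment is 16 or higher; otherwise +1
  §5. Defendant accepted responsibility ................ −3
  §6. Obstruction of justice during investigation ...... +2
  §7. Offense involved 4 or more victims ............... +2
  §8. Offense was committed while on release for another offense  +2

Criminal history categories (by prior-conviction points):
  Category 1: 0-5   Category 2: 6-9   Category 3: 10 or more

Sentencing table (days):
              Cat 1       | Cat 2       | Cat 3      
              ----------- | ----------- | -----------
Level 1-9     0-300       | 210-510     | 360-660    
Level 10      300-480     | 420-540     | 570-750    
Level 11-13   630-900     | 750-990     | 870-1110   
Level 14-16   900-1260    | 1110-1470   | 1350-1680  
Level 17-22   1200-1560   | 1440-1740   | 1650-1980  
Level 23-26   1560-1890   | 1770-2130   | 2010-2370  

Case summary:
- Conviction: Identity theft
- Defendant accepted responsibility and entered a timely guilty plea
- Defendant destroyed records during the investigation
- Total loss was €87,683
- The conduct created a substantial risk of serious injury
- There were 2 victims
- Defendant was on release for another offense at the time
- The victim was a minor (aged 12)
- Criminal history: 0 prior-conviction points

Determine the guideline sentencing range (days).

Base offense level for identity theft: 20.
§1 applies: 20 + 3 = 23.
§3 applies: 23 + 2 = 25.
§4 applies (level before this adjustment is 25 ≥ 16, so +3): 25 + 3 = 28.
§5 applies: 28 − 3 = 25.
§6 applies: 25 + 2 = 27.
§8 applies: 27 + 2 = 29.
Level 29 exceeds the maximum of 26; capped at 26.
Final offense level: 26.
Criminal history: 0 prior points → Category 1 (0-5).
Level 26 falls in the 23-26 band.
Grid: Level 23-26 × Category 1 = 1560-1890 days.

1560-1890 days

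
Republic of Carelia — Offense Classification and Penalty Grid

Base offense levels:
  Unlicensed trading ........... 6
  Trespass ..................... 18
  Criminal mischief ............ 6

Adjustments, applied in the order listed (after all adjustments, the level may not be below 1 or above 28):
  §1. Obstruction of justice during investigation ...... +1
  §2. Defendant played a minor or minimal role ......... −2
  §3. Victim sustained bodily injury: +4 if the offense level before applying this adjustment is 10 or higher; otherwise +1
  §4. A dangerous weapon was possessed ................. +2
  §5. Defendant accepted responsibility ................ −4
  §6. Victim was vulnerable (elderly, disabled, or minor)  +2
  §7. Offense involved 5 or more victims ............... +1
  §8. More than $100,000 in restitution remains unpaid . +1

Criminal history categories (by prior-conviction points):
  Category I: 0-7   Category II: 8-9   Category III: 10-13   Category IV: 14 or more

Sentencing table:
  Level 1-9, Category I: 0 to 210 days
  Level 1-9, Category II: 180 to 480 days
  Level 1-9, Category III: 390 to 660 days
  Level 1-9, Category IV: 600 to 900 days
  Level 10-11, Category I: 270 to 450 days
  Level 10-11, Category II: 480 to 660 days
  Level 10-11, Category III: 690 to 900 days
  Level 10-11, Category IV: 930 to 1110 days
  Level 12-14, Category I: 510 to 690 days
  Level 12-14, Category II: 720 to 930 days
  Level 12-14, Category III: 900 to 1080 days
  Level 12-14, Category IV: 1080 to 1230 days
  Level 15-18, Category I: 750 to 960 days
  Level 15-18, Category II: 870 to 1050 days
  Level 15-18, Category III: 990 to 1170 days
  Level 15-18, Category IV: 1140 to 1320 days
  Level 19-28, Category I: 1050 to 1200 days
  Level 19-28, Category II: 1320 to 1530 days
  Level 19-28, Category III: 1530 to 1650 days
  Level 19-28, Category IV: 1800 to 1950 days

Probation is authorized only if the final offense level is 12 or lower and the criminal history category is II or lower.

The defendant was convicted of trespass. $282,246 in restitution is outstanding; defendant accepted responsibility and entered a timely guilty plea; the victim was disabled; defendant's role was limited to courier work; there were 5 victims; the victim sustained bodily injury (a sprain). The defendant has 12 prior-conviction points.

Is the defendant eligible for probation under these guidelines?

No

Base offense level for trespass: 18.
§1 does not apply.
§2 applies: 18 − 2 = 16.
§3 applies (level before this adjustment is 16 ≥ 10, so +4): 16 + 4 = 20.
§5 applies: 20 − 4 = 16.
§6 applies: 16 + 2 = 18.
§7 applies: 18 + 1 = 19.
§8 applies: 19 + 1 = 20.
Final offense level: 20.
Criminal history: 12 prior points → Category III (10-13).
Level 20 falls in the 19-28 band.
Grid: Level 19-28 × Category III = 1530-1650 days.
Probation check: level 20 > 12 and category III > II → not eligible.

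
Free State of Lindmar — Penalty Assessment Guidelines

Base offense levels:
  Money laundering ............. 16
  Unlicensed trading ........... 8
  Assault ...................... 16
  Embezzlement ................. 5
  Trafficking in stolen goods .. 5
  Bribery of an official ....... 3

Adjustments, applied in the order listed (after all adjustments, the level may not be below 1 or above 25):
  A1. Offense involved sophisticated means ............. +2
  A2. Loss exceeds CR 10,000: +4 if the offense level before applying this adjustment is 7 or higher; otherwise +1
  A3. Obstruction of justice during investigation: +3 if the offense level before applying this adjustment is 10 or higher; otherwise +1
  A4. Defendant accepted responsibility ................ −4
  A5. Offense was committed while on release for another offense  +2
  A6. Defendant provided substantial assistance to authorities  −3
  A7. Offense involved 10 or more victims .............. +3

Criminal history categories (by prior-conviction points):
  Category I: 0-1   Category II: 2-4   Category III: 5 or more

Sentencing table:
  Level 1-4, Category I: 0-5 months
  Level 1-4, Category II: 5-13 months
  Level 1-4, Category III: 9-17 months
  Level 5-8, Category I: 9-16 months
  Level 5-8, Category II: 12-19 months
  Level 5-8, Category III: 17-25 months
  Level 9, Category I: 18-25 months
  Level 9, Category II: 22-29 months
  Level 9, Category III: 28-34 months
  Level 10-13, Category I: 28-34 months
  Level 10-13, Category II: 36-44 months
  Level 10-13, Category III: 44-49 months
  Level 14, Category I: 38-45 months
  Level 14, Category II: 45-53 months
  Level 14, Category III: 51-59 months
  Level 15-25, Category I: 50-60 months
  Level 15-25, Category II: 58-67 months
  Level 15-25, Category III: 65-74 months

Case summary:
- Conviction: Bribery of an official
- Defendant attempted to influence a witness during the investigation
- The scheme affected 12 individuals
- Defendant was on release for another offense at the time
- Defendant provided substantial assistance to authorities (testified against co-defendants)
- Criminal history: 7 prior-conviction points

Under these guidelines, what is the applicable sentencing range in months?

Base offense level for bribery of an official: 3.
A3 applies (level before this adjustment is 3 < 10, so +1): 3 + 1 = 4.
A4 does not apply.
A5 applies: 4 + 2 = 6.
A6 applies: 6 − 3 = 3.
A7 applies: 3 + 3 = 6.
Final offense level: 6.
Criminal history: 7 prior points → Category III (5+).
Level 6 falls in the 5-8 band.
Grid: Level 5-8 × Category III = 17-25 months.

17-25 months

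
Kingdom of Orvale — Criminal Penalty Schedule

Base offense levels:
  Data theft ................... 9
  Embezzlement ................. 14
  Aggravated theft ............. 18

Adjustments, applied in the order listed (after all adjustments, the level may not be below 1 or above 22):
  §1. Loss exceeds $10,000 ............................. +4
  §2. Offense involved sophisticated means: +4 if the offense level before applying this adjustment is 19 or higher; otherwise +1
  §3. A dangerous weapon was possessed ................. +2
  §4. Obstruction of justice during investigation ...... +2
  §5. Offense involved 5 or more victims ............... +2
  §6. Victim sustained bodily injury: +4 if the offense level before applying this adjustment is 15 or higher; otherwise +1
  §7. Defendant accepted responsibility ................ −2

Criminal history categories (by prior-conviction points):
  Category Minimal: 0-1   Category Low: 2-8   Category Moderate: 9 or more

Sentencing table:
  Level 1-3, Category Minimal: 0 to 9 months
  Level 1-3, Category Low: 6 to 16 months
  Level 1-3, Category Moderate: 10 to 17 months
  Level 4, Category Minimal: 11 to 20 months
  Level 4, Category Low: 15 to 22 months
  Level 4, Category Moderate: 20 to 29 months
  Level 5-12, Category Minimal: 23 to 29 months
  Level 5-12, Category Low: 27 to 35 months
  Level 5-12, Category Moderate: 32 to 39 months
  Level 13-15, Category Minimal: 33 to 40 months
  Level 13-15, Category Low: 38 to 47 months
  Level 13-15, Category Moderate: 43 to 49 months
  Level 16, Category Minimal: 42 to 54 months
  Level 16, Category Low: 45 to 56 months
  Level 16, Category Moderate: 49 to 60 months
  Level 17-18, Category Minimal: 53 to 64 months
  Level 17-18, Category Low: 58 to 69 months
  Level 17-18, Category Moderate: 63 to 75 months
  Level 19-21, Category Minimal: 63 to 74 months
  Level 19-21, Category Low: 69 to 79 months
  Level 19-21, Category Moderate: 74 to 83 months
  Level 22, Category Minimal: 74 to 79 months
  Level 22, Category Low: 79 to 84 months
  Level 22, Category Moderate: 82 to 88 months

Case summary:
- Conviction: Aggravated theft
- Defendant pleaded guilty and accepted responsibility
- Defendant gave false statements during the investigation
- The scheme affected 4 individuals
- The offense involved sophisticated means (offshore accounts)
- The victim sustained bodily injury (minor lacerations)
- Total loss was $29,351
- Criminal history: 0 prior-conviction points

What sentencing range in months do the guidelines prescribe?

Base offense level for aggravated theft: 18.
§1 applies: 18 + 4 = 22.
§2 applies (level before this adjustment is 22 ≥ 19, so +4): 22 + 4 = 26.
§4 applies: 26 + 2 = 28.
§6 applies (level before this adjustment is 28 ≥ 15, so +4): 28 + 4 = 32.
§7 applies: 32 − 2 = 30.
Level 30 exceeds the maximum of 22; capped at 22.
Final offense level: 22.
Criminal history: 0 prior points → Category Minimal (0-1).
Level 22 falls in the 22 band.
Grid: Level 22 × Category Minimal = 74-79 months.

74-79 months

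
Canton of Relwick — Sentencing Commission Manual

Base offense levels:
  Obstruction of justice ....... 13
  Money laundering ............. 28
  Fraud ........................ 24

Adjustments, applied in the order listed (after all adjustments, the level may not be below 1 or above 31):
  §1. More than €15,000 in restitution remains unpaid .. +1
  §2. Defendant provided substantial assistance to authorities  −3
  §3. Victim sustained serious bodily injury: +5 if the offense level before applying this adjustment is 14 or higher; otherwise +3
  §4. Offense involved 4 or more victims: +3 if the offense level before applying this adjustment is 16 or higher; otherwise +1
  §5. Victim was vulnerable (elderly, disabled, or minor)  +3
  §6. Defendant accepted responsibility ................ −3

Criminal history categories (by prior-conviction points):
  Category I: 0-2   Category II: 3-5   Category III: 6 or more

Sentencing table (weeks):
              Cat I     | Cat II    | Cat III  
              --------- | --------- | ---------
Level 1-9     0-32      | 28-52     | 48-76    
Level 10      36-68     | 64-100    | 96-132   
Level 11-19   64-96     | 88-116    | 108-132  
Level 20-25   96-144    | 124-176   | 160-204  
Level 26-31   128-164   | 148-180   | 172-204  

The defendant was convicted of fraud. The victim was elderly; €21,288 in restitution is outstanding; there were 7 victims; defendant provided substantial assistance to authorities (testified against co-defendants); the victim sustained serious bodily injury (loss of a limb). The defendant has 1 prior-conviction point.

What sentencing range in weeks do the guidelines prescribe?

Base offense level for fraud: 24.
§1 applies: 24 + 1 = 25.
§2 applies: 25 − 3 = 22.
§3 applies (level before this adjustment is 22 ≥ 14, so +5): 22 + 5 = 27.
§4 applies (level before this adjustment is 27 ≥ 16, so +3): 27 + 3 = 30.
§5 applies: 30 + 3 = 33.
Level 33 exceeds the maximum of 31; capped at 31.
Final offense level: 31.
Criminal history: 1 prior point → Category I (0-2).
Level 31 falls in the 26-31 band.
Grid: Level 26-31 × Category I = 128-164 weeks.

128-164 weeks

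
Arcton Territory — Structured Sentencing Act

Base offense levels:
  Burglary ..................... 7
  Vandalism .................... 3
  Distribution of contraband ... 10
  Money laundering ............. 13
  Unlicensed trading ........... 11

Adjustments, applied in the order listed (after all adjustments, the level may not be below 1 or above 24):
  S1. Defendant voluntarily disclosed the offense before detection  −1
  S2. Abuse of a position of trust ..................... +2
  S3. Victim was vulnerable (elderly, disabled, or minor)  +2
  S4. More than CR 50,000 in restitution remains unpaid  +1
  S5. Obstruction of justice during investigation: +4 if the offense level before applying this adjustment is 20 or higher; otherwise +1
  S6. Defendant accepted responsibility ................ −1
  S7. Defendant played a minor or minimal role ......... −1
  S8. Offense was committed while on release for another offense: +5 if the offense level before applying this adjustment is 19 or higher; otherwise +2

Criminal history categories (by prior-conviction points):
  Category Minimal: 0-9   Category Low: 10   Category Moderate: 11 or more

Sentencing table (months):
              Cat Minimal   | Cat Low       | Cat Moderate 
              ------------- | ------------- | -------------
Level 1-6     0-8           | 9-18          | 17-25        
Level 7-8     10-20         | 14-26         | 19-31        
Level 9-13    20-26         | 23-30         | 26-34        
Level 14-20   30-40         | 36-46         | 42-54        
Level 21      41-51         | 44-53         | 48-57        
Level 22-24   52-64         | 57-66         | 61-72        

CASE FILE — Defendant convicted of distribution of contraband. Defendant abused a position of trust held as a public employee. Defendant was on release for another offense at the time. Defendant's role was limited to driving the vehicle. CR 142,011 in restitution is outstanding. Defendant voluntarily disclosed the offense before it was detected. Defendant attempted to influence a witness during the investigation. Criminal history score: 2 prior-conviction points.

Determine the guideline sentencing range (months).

Base offense level for distribution of contraband: 10.
S1 applies: 10 − 1 = 9.
S2 applies: 9 + 2 = 11.
S4 applies: 11 + 1 = 12.
S5 applies (level before this adjustment is 12 < 20, so +1): 12 + 1 = 13.
S7 applies: 13 − 1 = 12.
S8 applies (level before this adjustment is 12 < 19, so +2): 12 + 2 = 14.
Final offense level: 14.
Criminal history: 2 prior points → Category Minimal (0-9).
Level 14 falls in the 14-20 band.
Grid: Level 14-20 × Category Minimal = 30-40 months.

30-40 months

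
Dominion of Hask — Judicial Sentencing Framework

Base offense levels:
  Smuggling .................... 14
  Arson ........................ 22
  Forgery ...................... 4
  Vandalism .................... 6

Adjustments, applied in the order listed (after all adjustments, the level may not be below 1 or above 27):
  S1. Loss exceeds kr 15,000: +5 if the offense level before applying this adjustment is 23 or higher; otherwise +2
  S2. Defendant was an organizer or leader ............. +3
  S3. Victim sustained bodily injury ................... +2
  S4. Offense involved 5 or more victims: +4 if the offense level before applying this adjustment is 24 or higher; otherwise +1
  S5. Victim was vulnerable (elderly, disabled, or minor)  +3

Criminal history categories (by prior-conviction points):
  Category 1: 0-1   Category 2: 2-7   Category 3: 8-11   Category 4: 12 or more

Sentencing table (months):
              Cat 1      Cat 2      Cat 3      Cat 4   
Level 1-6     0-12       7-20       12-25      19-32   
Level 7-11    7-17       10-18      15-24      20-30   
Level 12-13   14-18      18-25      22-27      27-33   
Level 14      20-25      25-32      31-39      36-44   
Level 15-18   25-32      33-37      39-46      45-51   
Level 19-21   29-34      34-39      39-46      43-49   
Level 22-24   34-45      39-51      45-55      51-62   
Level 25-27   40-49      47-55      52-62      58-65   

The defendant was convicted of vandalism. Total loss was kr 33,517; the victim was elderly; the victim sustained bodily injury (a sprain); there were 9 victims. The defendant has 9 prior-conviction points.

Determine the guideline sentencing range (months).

31-39 months

Base offense level for vandalism: 6.
S1 applies (level before this adjustment is 6 < 23, so +2): 6 + 2 = 8.
S3 applies: 8 + 2 = 10.
S4 applies (level before this adjustment is 10 < 24, so +1): 10 + 1 = 11.
S5 applies: 11 + 3 = 14.
Final offense level: 14.
Criminal history: 9 prior points → Category 3 (8-11).
Level 14 falls in the 14 band.
Grid: Level 14 × Category 3 = 31-39 months.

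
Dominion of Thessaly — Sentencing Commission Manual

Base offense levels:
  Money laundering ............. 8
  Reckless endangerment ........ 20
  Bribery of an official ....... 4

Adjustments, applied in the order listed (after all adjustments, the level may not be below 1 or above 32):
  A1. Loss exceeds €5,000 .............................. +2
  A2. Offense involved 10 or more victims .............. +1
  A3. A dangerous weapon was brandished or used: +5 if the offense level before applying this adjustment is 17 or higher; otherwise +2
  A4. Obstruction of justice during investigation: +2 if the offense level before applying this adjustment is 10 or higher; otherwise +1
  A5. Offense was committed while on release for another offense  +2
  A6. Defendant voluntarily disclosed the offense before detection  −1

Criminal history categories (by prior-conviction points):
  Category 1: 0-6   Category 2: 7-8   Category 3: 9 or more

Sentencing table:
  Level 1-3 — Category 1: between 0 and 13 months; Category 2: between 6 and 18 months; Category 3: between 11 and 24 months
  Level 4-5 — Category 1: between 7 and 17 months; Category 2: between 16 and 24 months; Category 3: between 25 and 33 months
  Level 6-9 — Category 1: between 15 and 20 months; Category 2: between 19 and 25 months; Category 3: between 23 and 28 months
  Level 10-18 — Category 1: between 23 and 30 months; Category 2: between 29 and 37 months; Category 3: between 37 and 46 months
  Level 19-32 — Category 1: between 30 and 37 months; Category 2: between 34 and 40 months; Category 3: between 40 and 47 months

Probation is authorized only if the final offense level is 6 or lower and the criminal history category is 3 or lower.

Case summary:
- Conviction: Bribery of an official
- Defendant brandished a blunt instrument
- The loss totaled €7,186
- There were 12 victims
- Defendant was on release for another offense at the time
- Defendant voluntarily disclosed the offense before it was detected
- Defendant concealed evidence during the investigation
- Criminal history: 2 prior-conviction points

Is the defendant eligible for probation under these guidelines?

No

Base offense level for bribery of an official: 4.
A1 applies: 4 + 2 = 6.
A2 applies: 6 + 1 = 7.
A3 applies (level before this adjustment is 7 < 17, so +2): 7 + 2 = 9.
A4 applies (level before this adjustment is 9 < 10, so +1): 9 + 1 = 10.
A5 applies: 10 + 2 = 12.
A6 applies: 12 − 1 = 11.
Final offense level: 11.
Criminal history: 2 prior points → Category 1 (0-6).
Level 11 falls in the 10-18 band.
Grid: Level 10-18 × Category 1 = 23-30 months.
Probation check: level 11 > 6 and category 1 ≤ 3 → not eligible.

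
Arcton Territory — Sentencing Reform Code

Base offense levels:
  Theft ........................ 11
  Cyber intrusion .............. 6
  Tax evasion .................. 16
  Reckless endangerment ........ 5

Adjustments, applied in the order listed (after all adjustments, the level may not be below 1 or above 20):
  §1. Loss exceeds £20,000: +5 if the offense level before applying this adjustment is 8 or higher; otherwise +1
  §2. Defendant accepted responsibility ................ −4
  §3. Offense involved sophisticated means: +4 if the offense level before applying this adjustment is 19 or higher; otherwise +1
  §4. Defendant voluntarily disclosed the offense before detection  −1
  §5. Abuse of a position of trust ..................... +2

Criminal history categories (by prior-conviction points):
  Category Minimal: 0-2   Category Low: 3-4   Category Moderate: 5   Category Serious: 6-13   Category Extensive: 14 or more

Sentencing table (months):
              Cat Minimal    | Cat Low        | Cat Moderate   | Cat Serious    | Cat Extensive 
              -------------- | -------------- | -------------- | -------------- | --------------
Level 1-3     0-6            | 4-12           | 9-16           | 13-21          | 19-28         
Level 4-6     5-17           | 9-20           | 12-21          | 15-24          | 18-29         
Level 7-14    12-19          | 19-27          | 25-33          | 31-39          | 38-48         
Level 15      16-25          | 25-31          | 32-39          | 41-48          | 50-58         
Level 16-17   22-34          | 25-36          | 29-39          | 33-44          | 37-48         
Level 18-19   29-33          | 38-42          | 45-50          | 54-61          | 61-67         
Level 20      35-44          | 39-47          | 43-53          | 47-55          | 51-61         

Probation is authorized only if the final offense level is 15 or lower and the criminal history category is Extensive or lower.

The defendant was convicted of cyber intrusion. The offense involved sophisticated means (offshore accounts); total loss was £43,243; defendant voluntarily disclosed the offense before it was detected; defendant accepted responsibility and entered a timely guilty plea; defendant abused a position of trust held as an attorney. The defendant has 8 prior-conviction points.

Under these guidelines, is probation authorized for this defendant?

Yes

Base offense level for cyber intrusion: 6.
§1 applies (level before this adjustment is 6 < 8, so +1): 6 + 1 = 7.
§2 applies: 7 − 4 = 3.
§3 applies (level before this adjustment is 3 < 19, so +1): 3 + 1 = 4.
§4 applies: 4 − 1 = 3.
§5 applies: 3 + 2 = 5.
Final offense level: 5.
Criminal history: 8 prior points → Category Serious (6-13).
Level 5 falls in the 4-6 band.
Grid: Level 4-6 × Category Serious = 15-24 months.
Probation check: level 5 ≤ 15 and category Serious ≤ Extensive → eligible.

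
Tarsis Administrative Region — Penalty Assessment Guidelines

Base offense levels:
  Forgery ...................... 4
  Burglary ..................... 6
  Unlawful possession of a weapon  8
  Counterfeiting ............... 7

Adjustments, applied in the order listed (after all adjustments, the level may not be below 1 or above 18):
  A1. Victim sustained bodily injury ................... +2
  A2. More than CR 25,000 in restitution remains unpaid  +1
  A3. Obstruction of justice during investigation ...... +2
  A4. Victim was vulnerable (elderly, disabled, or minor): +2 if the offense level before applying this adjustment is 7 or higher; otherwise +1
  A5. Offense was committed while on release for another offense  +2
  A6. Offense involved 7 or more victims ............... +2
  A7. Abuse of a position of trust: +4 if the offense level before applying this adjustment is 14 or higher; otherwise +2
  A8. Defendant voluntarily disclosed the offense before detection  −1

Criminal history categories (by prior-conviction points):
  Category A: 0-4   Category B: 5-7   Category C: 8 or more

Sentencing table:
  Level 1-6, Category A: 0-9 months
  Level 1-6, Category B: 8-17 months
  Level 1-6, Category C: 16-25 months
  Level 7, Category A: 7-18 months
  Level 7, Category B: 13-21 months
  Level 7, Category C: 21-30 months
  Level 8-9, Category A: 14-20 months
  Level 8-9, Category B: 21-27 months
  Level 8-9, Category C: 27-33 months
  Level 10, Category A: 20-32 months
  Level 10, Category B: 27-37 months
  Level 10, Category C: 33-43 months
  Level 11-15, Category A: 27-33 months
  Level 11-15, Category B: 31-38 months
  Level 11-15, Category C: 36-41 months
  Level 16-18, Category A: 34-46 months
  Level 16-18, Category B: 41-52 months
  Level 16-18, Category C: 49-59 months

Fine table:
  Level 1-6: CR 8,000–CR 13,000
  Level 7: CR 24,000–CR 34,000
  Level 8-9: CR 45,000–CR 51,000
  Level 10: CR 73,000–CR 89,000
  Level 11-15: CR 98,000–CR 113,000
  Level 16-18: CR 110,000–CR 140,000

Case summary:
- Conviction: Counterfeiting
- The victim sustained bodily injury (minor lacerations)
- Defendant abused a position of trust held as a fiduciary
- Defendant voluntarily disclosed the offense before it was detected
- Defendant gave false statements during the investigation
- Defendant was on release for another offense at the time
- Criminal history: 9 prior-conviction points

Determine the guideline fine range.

Base offense level for counterfeiting: 7.
A1 applies: 7 + 2 = 9.
A3 applies: 9 + 2 = 11.
A5 applies: 11 + 2 = 13.
A6 does not apply.
A7 applies (level before this adjustment is 13 < 14, so +2): 13 + 2 = 15.
A8 applies: 15 − 1 = 14.
Final offense level: 14.
Level 14 falls in the 11-15 band.
Fine table: Level 11-15 → CR 98,000–CR 113,000.

CR 98,000–CR 113,000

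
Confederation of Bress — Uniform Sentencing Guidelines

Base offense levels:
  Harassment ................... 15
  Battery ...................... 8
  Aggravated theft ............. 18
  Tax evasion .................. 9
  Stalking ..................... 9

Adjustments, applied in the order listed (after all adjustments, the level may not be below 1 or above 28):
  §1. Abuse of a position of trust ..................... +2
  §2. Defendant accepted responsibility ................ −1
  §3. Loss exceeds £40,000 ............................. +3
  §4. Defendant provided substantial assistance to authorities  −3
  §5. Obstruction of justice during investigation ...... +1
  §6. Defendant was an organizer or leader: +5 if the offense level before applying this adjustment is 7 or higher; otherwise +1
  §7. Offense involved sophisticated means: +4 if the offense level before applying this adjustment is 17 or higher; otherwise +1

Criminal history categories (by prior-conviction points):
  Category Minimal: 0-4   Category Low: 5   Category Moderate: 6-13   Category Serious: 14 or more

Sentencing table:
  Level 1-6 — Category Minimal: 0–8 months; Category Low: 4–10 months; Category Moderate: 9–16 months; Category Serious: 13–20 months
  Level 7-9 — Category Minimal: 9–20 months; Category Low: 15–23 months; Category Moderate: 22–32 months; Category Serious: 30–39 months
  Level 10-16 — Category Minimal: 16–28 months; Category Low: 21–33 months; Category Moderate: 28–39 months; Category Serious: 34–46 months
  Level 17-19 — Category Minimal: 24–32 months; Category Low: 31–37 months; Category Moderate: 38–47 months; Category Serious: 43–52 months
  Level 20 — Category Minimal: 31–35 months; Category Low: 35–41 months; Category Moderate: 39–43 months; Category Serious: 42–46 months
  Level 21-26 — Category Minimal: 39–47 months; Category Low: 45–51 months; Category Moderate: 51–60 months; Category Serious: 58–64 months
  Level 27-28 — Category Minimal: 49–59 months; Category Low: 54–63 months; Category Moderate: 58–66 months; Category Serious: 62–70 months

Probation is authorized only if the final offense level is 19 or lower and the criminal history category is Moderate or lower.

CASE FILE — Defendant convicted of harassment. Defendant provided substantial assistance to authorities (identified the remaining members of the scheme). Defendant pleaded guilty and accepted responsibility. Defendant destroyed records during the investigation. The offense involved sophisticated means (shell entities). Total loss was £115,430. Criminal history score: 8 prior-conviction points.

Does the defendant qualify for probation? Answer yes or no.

Yes

Base offense level for harassment: 15.
§1 does not apply.
§2 applies: 15 − 1 = 14.
§3 applies: 14 + 3 = 17.
§4 applies: 17 − 3 = 14.
§5 applies: 14 + 1 = 15.
§7 applies (level before this adjustment is 15 < 17, so +1): 15 + 1 = 16.
Final offense level: 16.
Criminal history: 8 prior points → Category Moderate (6-13).
Level 16 falls in the 10-16 band.
Grid: Level 10-16 × Category Moderate = 28-39 months.
Probation check: level 16 ≤ 19 and category Moderate ≤ Moderate → eligible.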